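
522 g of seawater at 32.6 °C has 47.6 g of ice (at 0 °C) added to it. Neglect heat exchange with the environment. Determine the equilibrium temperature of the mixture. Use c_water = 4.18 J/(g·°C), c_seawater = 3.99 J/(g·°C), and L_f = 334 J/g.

T_f ≈ 22.8 °C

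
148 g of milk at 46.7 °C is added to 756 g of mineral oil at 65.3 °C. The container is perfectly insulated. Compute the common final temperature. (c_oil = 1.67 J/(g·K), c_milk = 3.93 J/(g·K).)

T_f ≈ 59.4 °C

Heat gained plus heat lost sum to zero:
756×1.67×(T − 65.3) + 148×3.93×(T − 46.7) = 0
1262.5(T − 65.3) + 581.64(T − 46.7) = 0
1844.2 T = 109605
T ≈ 59.43 °C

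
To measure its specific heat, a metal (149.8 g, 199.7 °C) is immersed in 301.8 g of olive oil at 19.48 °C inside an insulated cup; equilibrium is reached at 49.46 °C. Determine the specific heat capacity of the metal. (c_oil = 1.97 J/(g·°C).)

c ≈ 0.792 J/(g·°C)

Heat lost by the metal = heat gained by the oil:
149.8·c·(199.7 − 49.46) = 301.8·1.97·(49.46 − 19.48)
22506 c = 17824  ⇒  c ≈ 0.792 J/(g·°C)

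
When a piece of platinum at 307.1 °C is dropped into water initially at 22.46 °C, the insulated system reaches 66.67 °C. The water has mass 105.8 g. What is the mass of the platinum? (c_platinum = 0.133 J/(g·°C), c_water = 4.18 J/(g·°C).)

m ≈ 611 g

Let T be the final temperature. ΣQ_i = 0:
m×0.133×(66.67 − 307.1) + 105.8×4.18×(66.67 − 22.46) = 0
-31.98 m = -19552
m = -19552/-31.98 ≈ 611.4 g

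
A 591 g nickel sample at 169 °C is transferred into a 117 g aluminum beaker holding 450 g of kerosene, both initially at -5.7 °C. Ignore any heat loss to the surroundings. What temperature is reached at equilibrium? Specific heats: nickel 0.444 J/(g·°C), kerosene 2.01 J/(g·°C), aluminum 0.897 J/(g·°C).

T_f ≈ 30.3 °C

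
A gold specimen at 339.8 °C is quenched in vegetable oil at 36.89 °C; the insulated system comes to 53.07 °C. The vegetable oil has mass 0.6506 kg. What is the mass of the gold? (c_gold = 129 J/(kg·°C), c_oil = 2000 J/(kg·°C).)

Energy conservation, ΣQ = 0:
m×129×(53.07 − 339.8) + 0.6506×2000×(53.07 − 36.89) = 0
-36988 m = -21053
m = -21053/-36988 ≈ 0.5692 kg

m ≈ 0.569 kg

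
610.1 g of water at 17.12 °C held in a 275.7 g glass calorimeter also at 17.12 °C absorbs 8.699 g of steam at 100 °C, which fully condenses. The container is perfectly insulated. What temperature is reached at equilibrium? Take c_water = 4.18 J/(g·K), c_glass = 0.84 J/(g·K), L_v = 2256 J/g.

T_f ≈ 25.2 °C

Heat gained plus heat lost sum to zero:
condense steam: −8.699×2256 = −19625; condensate cools 100→T: 8.699×4.18×(T − 100) = 36.36(T − 100); water warms: 610.1×4.18×(T − 17.12) = 2550.2(T − 17.12); cup: 231.59(T − 17.12)
2818.2 T = 19625 + 3636.2 + 47625 = 70886
T ≈ 25.15 °C — below 100 °C, confirming all the steam condensed.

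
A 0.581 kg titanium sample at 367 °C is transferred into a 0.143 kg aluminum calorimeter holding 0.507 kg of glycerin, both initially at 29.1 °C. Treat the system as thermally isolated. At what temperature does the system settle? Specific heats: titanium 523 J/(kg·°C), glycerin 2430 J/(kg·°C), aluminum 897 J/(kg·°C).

T_f ≈ 90.8 °C

With ΣQ=0 the equilibrium temperature is the m·c-weighted mean:
T_f = (303.86·367 + 1232·29.1 + 128.27·29.1) / (303.86 + 1232 + 128.27)
    = 151102 / 1664.1 ≈ 90.80 °C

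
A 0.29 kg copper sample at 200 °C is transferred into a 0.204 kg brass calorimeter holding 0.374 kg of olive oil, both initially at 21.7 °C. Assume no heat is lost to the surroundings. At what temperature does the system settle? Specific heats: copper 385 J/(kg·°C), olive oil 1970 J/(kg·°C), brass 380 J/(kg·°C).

T_f ≈ 43.2 °C

Let T be the final temperature. ΣQ_i = 0:
0.29×385×(T − 200) + 0.374×1970×(T − 21.7) + 0.204×380×(T − 21.7) = 0
(111.65 + 736.78 + 77.52) T = 111.65×200 + 736.78×21.7 + 77.52×21.7
T = 40000/925.95 ≈ 43.20 °C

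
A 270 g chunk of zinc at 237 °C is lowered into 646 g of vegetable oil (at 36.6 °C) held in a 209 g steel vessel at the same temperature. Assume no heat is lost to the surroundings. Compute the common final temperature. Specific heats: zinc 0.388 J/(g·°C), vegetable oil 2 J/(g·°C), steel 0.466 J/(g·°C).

Heat gained plus heat lost sum to zero:
270*0.388*(T − 237) + 646*2*(T − 36.6) + 209*0.466*(T − 36.6) = 0
104.76(T − 237) + 1292(T − 36.6) + 97.39(T − 36.6) = 0
1494.2 T = 75680
T = 75680 / 1494.2 = 50.7 °C

T_f ≈ 50.7 °C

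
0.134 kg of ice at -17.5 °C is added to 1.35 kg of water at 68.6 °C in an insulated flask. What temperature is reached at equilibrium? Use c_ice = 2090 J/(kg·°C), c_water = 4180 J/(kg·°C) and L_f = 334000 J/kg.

Net heat exchanged in the isolated system is zero:
ice -17.5→0 °C: 0.134·2090·17.5 = 4901.1; latent heat to melt: 0.134·334000 = 44756; meltwater 0→T: 0.134·4180·T = 560.12 T; water: 5643(T − 68.6)
6203.1 T = 387110 − 49657 = 337453
T ≈ 54.40 °C (positive, so assuming full melt was valid).

T_f ≈ 54.4 °C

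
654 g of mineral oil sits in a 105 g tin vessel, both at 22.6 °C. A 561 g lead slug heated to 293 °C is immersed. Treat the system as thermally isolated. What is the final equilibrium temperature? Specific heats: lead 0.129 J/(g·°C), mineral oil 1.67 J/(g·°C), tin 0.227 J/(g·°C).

T_f ≈ 39.1 °C

Heat gained plus heat lost sum to zero:
561*0.129*(T − 293) + 654*1.67*(T − 22.6) + 105*0.227*(T − 22.6) = 0
72.37(T − 293) + 1092.2(T − 22.6) + 23.84(T − 22.6) = 0
1188.4 T = 46426
T ≈ 39.07 °C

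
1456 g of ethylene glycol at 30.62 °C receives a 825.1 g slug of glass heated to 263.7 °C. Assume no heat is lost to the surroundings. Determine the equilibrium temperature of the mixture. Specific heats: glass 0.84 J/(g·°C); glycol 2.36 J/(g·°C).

Conservation of energy gives ΣQ = 0:
825.1×0.84×(T − 263.7) + 1456×2.36×(T − 30.62) = 0
693.08(T − 263.7) + 3436.2(T − 30.62) = 0
4129.2 T = 287981
T ≈ 69.74 °C

T_f ≈ 69.7 °C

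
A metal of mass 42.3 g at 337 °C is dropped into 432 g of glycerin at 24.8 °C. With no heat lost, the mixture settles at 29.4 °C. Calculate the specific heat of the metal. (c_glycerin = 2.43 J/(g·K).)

c ≈ 0.371 J/(g·K)

Taking heat into each body as positive, Σ m c ΔT = 0:
42.3·c·(29.4 − 337) + 432·2.43·(29.4 − 24.8) = 0
-13011 c = -4828.9
c = -4828.9/-13011 ≈ 0.3711 J/(g·K)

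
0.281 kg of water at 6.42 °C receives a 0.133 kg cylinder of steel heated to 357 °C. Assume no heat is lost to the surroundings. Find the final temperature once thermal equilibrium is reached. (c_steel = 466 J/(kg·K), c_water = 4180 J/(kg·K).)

T_f is the heat-capacity-weighted average of the initial temperatures:
T_f = (61.98*357 + 1174.6*6.42) / (61.98 + 1174.6)
    = 29667 / 1236.6 ≈ 23.99 °C

T_f ≈ 24.0 °C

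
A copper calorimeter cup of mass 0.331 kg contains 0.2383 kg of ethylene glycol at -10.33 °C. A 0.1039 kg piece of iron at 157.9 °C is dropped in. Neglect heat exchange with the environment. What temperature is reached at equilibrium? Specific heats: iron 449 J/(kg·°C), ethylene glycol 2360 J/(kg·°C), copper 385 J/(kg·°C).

Net heat exchanged in the isolated system is zero:
0.1039×449×(T − 157.9) + 0.2383×2360×(T − (-10.33)) + 0.331×385×(T − (-10.33)) = 0
46.65(T − 157.9) + 562.39(T − (-10.33)) + 127.44(T − (-10.33)) = 0
(46.65 + 562.39 + 127.44) T = 46.65×157.9 + 562.39×(-10.33) + 127.44×(-10.33)
T ≈ 0.33 °C

T_f ≈ 0.3 °C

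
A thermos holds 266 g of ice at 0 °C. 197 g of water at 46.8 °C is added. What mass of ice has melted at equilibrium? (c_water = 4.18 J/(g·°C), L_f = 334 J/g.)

m_melted ≈ 115 g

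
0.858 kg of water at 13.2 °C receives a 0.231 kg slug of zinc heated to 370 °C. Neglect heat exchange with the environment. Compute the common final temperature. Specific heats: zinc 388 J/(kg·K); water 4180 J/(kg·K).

T_f = Σ m_i c_i T_i / Σ m_i c_i:
T_f = (89.63*370 + 3586.4*13.2) / (89.63 + 3586.4)
    = 80503 / 3676.1 ≈ 21.90 °C

T_f ≈ 21.9 °C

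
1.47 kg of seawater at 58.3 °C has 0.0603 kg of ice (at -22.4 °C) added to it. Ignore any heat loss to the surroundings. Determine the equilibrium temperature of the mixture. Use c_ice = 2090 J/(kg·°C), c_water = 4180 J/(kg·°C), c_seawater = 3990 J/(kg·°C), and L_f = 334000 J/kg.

Setting the total heat transfer to zero:
ice -22.4→0 °C: 0.0603·2090·22.4 = 2823
  latent heat to melt: 0.0603·334000 = 20140
  meltwater 0→T: 0.0603·4180·T = 252.05 T
  seawater: 5865.3(T − 58.3)
6117.4 T = 341947 − 22963 = 318984
T ≈ 52.14 °C — above 0 °C, consistent with complete melting.

T_f ≈ 52.1 °C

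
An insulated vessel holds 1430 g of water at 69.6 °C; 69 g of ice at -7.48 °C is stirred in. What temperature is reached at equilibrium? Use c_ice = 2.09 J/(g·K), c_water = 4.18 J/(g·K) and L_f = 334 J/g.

T_f ≈ 62.5 °C

Sum of m c ΔT and latent-heat terms is zero:
warm ice to 0 °C: 69·2.09·(0 − (-7.48)) = 1078.7
  fusion: m_ice L_f = 69·334 = 23046
  meltwater 0→T: 69·4.18·T = 288.42 T
  water: 5977.4(T − 69.6)
6265.8 T = 416027 − 24125 = 391902
T ≈ 62.55 °C (positive, so assuming full melt was valid).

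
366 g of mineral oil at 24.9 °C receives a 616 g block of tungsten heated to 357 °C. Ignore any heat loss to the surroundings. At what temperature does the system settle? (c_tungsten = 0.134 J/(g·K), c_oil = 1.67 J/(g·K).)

T_f ≈ 64.4 °C

|Q_tungsten| = |Q_oil|:
616*0.134*(357 − T) = 366*1.67*(T − 24.9)
82.54(357 − T) = 611.22(T − 24.9)
693.76 T = 44688  ⇒  T ≈ 64.41 °C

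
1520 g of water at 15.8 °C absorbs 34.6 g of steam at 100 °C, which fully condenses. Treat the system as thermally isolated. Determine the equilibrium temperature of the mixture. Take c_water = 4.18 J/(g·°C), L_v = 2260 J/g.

Setting the total heat transfer to zero:
condense steam: −34.6×2260 = −78196; condensed water 100 °C→T: 144.63(T − 100); original water: 6353.6(T − 15.8)
6498.2 T = 78196 + 14463 + 100387 = 193046
T ≈ 29.71 °C — below 100 °C, confirming all the steam condensed.

T_f ≈ 29.7 °C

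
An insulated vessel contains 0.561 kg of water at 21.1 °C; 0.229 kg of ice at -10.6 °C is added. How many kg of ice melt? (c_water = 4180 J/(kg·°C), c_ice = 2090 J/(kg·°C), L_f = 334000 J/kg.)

m_melted ≈ 0.133 kg

Heat available from the water dropping to 0 °C: 0.561×4180×21.1 = 49479 J.
Warming the ice to 0 °C takes 0.229×2090×10.6 = 5073.3 J, leaving 44406 J for melting.
Melting all 0.229 kg of ice would need 0.229×334000 = 76486 J.
Since 44406 < 76486 J, not all the ice melts; equilibrium is at 0 °C.
m_melted×334000 = 44406  ⇒  m_melted ≈ 0.133 kg.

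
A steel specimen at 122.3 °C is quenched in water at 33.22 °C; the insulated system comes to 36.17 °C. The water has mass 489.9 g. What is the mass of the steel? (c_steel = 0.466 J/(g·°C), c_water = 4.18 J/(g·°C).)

Conservation of energy gives ΣQ = 0:
m·0.466·(36.17 − 122.3) + 489.9·4.18·(36.17 − 33.22) = 0
-40.14 m = -6041
m = -6041/-40.14 ≈ 150.5 g

m ≈ 151 g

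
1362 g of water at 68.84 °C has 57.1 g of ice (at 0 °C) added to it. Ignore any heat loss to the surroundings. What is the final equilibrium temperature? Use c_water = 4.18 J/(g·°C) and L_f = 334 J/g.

T_f ≈ 62.9 °C

Heat gained plus heat lost sum to zero:
fusion: m_ice L_f = 57.1·334 = 19071
  meltwater 0→T: 57.1·4.18·T = 238.68 T
  water: 5693.2(T − 68.84)
5931.8 T = 391917 − 19071 = 372846
T ≈ 62.86 °C. Since T > 0 °C, the all-ice-melts assumption holds.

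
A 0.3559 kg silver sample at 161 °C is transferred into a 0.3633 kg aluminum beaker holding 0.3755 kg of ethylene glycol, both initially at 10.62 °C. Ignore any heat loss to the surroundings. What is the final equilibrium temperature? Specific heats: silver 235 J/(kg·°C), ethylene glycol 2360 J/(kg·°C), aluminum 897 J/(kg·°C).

T_f = Σ m_i c_i T_i / Σ m_i c_i:
T_f = (83.64·161 + 886.18·10.62 + 325.88·10.62) / (83.64 + 886.18 + 325.88)
    = 26338 / 1295.7 ≈ 20.33 °C

T_f ≈ 20.3 °C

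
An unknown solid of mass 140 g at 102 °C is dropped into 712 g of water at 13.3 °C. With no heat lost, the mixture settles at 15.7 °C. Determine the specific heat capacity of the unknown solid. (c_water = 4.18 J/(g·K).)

m_s c (T_s − T_f) = m_water c_water (T_f − T_0):
140×c×(102 − 15.7) = 712×4.18×(15.7 − 13.3)
12082 c = 7142.8  ⇒  c ≈ 0.5912 J/(g·K)

c ≈ 0.591 J/(g·K)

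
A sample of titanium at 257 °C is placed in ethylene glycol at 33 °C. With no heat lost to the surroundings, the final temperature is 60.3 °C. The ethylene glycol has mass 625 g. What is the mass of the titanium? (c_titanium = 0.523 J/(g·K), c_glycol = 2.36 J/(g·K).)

Setting the total heat transfer to zero:
m·0.523·(60.3 − 257) + 625·2.36·(60.3 − 33) = 0
-102.87 m = -40267
m = -40267/-102.87 ≈ 391.4 g

m ≈ 391 g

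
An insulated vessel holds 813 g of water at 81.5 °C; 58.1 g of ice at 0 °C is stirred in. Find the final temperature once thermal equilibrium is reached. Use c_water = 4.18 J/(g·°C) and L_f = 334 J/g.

T_f ≈ 70.7 °C

Energy balance with sensible and latent terms:
latent heat to melt: 58.1·334 = 19405; warm the meltwater: 242.86 T; water: 3398.3(T − 81.5)
3641.2 T = 276965 − 19405 = 257559
T ≈ 70.73 °C — above 0 °C, consistent with complete melting.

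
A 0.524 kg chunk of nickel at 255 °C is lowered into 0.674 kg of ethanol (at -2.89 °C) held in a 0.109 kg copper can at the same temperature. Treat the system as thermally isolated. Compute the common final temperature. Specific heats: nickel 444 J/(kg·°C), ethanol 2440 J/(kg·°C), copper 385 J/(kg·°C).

Energy conservation, ΣQ = 0:
0.524×444×(T − 255) + 0.674×2440×(T − (-2.89)) + 0.109×385×(T − (-2.89)) = 0
232.66(T − 255) + 1644.6(T − (-2.89)) + 41.97(T − (-2.89)) = 0
(232.66 + 1644.6 + 41.97) T = 232.66×255 + 1644.6×(-2.89) + 41.97×(-2.89)
T = 54453/1919.2 ≈ 28.37 °C

T_f ≈ 28.4 °C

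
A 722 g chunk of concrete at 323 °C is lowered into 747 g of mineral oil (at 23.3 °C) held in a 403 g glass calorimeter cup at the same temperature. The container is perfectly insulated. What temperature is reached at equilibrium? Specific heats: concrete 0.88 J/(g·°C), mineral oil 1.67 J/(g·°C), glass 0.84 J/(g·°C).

T_f = Σ m_i c_i T_i / Σ m_i c_i:
T_f = (635.36·323 + 1247.5·23.3 + 338.52·23.3) / (635.36 + 1247.5 + 338.52)
    = 242175 / 2221.4 ≈ 109.02 °C

T_f ≈ 109.0 °C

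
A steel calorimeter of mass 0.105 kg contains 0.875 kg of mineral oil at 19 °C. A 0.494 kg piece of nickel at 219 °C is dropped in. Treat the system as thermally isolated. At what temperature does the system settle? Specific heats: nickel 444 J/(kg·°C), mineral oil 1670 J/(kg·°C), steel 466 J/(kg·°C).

T_f = Σ m_i c_i T_i / Σ m_i c_i:
T_f = (219.34·219 + 1461.2·19 + 48.93·19) / (219.34 + 1461.2 + 48.93)
    = 76728 / 1729.5 ≈ 44.36 °C

T_f ≈ 44.4 °C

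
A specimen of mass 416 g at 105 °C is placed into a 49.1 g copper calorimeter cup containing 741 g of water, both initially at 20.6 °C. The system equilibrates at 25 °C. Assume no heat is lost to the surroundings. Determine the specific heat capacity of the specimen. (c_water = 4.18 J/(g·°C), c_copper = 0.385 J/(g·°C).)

Energy conservation, ΣQ = 0:
416·c·(25 − 105) + 741·4.18·(25 − 20.6) + 49.1·0.385·(25 − 20.6) = 0
-33280 c = -13712
c = -13712/-33280 ≈ 0.412 J/(g·°C)

c ≈ 0.412 J/(g·°C)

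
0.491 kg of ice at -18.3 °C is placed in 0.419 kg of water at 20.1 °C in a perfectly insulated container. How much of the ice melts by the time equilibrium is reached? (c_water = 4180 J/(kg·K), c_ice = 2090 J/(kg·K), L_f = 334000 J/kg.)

Heat available from the water dropping to 0 °C: 0.419·4180·20.1 = 35204 J.
Of that, 0.491·2090·18.3 = 18779 J goes to bring the ice to 0 °C, leaving 16424 J.
To melt every bit of ice: 0.491·334000 = 163994 J.
16424 J < 163994 J, so only part of the ice melts and the system sits at 0 °C.
m_melt = 16424 / L_f = 0.04917 kg.

m_melted ≈ 0.0492 kg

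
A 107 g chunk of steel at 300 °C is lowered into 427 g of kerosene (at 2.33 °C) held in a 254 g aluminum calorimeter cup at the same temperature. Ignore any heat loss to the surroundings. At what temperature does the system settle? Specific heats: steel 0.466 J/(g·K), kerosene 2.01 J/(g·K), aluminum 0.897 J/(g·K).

Taking heat into each body as positive, Σ m c ΔT = 0:
107·0.466·(T − 300) + 427·2.01·(T − 2.33) + 254·0.897·(T − 2.33) = 0
49.86(T − 300) + 858.27(T − 2.33) + 227.84(T − 2.33) = 0
1136 T = 17489
T ≈ 15.40 °C

T_f ≈ 15.4 °C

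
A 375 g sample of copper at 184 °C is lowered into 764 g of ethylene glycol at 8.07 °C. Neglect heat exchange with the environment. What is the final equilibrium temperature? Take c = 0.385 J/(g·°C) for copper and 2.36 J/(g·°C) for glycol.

T_f ≈ 21.1 °C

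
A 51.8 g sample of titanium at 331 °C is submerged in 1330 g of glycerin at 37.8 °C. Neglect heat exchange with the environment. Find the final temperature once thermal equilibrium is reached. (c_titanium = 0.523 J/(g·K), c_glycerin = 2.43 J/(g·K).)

T_f ≈ 40.2 °C

Energy conservation, ΣQ = 0:
51.8*0.523*(T − 331) + 1330*2.43*(T − 37.8) = 0
27.09(T − 331) + 3231.9(T − 37.8) = 0
3259 T = 131133
T = 131133 / 3259 = 40.2 °C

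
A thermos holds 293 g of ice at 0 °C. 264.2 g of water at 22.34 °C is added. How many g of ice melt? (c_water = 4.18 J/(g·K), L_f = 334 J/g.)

m_melted ≈ 73.9 g

Cooling the water to 0 °C releases 264.2·4.18·22.34 = 24671 J.
Fully melting the ice requires m_ice L_f = 293·334 = 97862 J.
Since 24671 < 97862 J, not all the ice melts; equilibrium is at 0 °C.
m_melt = 24671 / L_f = 73.87 g.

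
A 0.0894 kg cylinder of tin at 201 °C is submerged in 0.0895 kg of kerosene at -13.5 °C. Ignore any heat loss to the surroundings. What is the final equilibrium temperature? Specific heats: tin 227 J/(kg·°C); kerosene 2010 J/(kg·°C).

|Q_tin| = |Q_kerosene|:
0.0894×227×(201 − T) = 0.0895×2010×(T − (-13.5))
20.29(201 − T) = 179.89(T − (-13.5))
200.19 T = 1650.5  ⇒  T ≈ 8.24 °C

T_f ≈ 8.2 °C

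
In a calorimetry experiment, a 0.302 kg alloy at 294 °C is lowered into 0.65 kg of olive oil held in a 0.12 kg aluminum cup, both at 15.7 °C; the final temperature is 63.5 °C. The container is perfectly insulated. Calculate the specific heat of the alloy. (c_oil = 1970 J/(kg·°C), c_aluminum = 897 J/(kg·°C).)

c ≈ 953 J/(kg·°C)

Heat gained plus heat lost sum to zero:
0.302·c·(63.5 − 294) + 0.65·1970·(63.5 − 15.7) + 0.12·897·(63.5 − 15.7) = 0
-69.61 c = -66353
c = -66353/-69.61 ≈ 953.2 J/(kg·°C)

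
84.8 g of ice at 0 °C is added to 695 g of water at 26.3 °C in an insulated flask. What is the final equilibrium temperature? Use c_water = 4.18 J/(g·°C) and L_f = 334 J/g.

Sum of m c ΔT and latent-heat terms is zero:
melt ice: 84.8·334 = 28323
  meltwater 0→T: 84.8·4.18·T = 354.46 T
  water cools: 695·4.18·(T − 26.3) = 2905.1(T − 26.3)
3259.6 T = 76404 − 28323 = 48081
T ≈ 14.75 °C — above 0 °C, consistent with complete melting.

T_f ≈ 14.8 °C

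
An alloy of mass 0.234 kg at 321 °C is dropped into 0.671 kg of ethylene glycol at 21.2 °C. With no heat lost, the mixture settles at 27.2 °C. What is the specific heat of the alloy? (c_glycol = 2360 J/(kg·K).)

Taking heat into each body as positive, Σ m c ΔT = 0:
0.234×c×(27.2 − 321) + 0.671×2360×(27.2 − 21.2) = 0
-68.75 c = -9501.4
c = -9501.4/-68.75 ≈ 138.2 J/(kg·K)

c ≈ 138 J/(kg·K)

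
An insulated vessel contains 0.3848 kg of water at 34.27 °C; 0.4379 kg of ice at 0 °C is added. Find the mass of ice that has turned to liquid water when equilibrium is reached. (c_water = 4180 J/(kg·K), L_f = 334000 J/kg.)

Cooling the water to 0 °C releases 0.3848·4180·34.27 = 55122 J.
To melt every bit of ice: 0.4379·334000 = 146259 J.
Since 55122 < 146259 J, not all the ice melts; equilibrium is at 0 °C.
Mass melted = 55122/334000 ≈ 0.165 kg.

m_melted ≈ 0.165 kg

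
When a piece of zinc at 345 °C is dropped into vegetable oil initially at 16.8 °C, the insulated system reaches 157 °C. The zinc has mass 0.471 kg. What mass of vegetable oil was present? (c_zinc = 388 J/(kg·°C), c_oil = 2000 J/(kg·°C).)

Heat lost by the zinc = heat gained by the oil:
0.471·388·(345 − 157) = m·2000·(157 − 16.8)
280400 m = 34357  ⇒  m ≈ 0.1225 kg

m ≈ 0.123 kg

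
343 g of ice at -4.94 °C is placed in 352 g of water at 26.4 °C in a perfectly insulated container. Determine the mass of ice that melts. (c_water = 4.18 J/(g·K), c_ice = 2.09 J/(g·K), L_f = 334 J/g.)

m_melted ≈ 106 g

Cooling the water to 0 °C releases 352×4.18×26.4 = 38844 J.
Warming the ice to 0 °C takes 343×2.09×4.94 = 3541.3 J, leaving 35303 J for melting.
Melting all 343 g of ice would need 343×334 = 114562 J.
35303 J < 114562 J, so only part of the ice melts and the system sits at 0 °C.
m_melted×334 = 35303  ⇒  m_melted ≈ 105.7 g.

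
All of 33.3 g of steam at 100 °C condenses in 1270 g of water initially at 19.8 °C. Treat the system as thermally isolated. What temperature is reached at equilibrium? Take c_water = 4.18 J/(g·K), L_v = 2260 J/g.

Heat gained plus heat lost sum to zero:
condense steam: −33.3·2260 = −75258
  condensed water 100 °C→T: 139.19(T − 100)
  water warms: 1270·4.18·(T − 19.8) = 5308.6(T − 19.8)
5447.8 T = 75258 + 13919 + 105110 = 194288
T ≈ 35.66 °C (< 100 °C, so full condensation is consistent).

T_f ≈ 35.7 °C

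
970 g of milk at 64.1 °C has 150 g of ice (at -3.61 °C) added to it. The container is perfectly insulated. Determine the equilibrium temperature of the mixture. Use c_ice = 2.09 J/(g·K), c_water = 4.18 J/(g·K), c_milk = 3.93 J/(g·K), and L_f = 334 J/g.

T_f ≈ 43.5 °C

Sum of m c ΔT and latent-heat terms is zero:
warm ice to 0 °C: 150·2.09·(0 − (-3.61)) = 1131.7
  fusion: m_ice L_f = 150·334 = 50100
  warm the meltwater: 627 T
  milk cools: 970·3.93·(T − 64.1) = 3812.1(T − 64.1)
4439.1 T = 244356 − 51232 = 193124
T ≈ 43.51 °C — above 0 °C, consistent with complete melting.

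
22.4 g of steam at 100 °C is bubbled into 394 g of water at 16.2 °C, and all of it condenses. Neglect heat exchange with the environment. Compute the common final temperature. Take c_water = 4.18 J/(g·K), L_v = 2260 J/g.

T_f ≈ 49.8 °C

Heat gained plus heat lost sum to zero:
steam→water at 100 °C releases m L_v = 22.4×2260 = 50624; condensate cools 100→T: 22.4×4.18×(T − 100) = 93.63(T − 100); original water: 1646.9(T − 16.2)
1740.6 T = 50624 + 9363.2 + 26680 = 86667
T ≈ 49.79 °C (< 100 °C, so full condensation is consistent).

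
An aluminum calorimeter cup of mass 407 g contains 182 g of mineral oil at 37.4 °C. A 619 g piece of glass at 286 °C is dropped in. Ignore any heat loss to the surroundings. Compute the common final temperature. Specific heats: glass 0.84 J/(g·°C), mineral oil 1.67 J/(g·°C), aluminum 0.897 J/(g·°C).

T_f ≈ 146.1 °C

Setting the total heat transfer to zero:
619×0.84×(T − 286) + 182×1.67×(T − 37.4) + 407×0.897×(T − 37.4) = 0
519.96(T − 286) + 303.94(T − 37.4) + 365.08(T − 37.4) = 0
(519.96 + 303.94 + 365.08) T = 519.96×286 + 303.94×37.4 + 365.08×37.4
T = 173730/1189 ≈ 146.12 °C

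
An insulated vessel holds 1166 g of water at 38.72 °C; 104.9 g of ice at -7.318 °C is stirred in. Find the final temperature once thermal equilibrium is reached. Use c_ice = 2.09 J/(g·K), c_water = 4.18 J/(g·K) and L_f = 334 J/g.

Setting the total heat transfer to zero:
ice -7.318→0 °C: 104.9×2.09×7.318 = 1604.4
  latent heat to melt: 104.9×334 = 35037
  meltwater 0→T: 104.9×4.18×T = 438.48 T
  water cools: 1166×4.18×(T − 38.72) = 4873.9(T − 38.72)
5312.4 T = 188717 − 36641 = 152076
T ≈ 28.63 °C — above 0 °C, consistent with complete melting.

T_f ≈ 28.6 °C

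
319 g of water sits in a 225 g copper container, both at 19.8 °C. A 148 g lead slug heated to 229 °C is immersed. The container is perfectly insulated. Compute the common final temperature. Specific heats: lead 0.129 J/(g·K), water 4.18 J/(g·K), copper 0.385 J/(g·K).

T_f ≈ 22.6 °C

With ΣQ=0 the equilibrium temperature is the m·c-weighted mean:
T_f = (19.09·229 + 1333.4·19.8 + 86.62·19.8) / (19.09 + 1333.4 + 86.62)
    = 32489 / 1439.1 ≈ 22.58 °C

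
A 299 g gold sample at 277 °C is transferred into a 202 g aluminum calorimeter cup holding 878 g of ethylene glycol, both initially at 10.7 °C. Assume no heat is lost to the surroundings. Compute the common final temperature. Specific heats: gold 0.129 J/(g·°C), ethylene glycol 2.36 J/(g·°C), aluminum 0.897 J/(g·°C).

T_f ≈ 15.2 °C

T_f is the heat-capacity-weighted average of the initial temperatures:
T_f = (38.57·277 + 2072.1·10.7 + 181.19·10.7) / (38.57 + 2072.1 + 181.19)
    = 34794 / 2291.8 ≈ 15.18 °C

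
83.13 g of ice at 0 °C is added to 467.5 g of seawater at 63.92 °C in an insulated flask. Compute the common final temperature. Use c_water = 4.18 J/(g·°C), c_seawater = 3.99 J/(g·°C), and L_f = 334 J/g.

T_f ≈ 41.3 °C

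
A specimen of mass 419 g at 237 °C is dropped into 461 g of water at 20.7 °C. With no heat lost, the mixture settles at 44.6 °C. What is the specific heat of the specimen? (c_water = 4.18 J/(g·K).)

c ≈ 0.571 J/(g·K)

Let T be the final temperature. ΣQ_i = 0:
419×c×(44.6 − 237) + 461×4.18×(44.6 − 20.7) = 0
-80616 c = -46055
c = -46055/-80616 ≈ 0.5713 J/(g·K)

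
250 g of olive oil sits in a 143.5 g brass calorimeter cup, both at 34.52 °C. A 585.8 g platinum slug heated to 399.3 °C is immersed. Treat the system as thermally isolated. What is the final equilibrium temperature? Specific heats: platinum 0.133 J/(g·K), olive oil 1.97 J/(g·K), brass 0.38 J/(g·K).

T_f ≈ 80.0 °C

Setting the total heat transfer to zero:
585.8*0.133*(T − 399.3) + 250*1.97*(T − 34.52) + 143.5*0.38*(T − 34.52) = 0
77.91(T − 399.3) + 492.5(T − 34.52) + 54.53(T − 34.52) = 0
624.94 T = 49993
T = 49993/624.94 ≈ 80.00 °C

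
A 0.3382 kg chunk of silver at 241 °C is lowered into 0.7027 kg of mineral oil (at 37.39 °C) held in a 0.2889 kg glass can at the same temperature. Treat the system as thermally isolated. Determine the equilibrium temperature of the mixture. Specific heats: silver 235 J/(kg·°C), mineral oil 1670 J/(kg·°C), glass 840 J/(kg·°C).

T_f ≈ 48.2 °C

Taking heat into each body as positive, Σ m c ΔT = 0:
0.3382*235*(T − 241) + 0.7027*1670*(T − 37.39) + 0.2889*840*(T − 37.39) = 0
79.48(T − 241) + 1173.5(T − 37.39) + 242.68(T − 37.39) = 0
(79.48 + 1173.5 + 242.68) T = 79.48*241 + 1173.5*37.39 + 242.68*37.39
T ≈ 48.21 °C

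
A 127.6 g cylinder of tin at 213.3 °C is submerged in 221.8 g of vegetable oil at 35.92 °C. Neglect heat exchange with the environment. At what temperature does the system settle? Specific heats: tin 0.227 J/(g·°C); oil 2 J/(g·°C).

T_f ≈ 46.8 °C

Energy conservation, ΣQ = 0:
127.6*0.227*(T − 213.3) + 221.8*2*(T − 35.92) = 0
472.57 T = 22112
T = 22112 / 472.57 = 46.8 °C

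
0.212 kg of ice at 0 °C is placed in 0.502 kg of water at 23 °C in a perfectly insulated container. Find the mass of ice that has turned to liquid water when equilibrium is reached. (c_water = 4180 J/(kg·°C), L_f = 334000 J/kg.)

m_melted ≈ 0.144 kg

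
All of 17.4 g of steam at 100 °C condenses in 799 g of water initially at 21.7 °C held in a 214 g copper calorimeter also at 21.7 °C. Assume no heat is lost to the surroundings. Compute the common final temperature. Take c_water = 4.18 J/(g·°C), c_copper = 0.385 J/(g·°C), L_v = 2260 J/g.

Setting the total heat transfer to zero:
steam→water at 100 °C releases m L_v = 17.4·2260 = 39324; condensate cools 100→T: 17.4·4.18·(T − 100) = 72.73(T − 100); water warms: 799·4.18·(T − 21.7) = 3339.8(T − 21.7); copper cup: 214·0.385·(T − 21.7) = 82.39(T − 21.7)
3494.9 T = 39324 + 7273.2 + 74262 = 120859
T ≈ 34.58 °C, under the boiling point, so the assumption holds.

T_f ≈ 34.6 °C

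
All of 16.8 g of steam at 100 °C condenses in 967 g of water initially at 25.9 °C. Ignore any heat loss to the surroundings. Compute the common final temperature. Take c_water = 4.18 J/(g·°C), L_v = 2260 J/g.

T_f ≈ 36.4 °C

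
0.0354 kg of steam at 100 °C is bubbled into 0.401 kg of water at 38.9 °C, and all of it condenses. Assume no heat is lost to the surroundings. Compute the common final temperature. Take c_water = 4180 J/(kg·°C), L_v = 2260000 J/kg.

Setting the total heat transfer to zero:
condense steam: −0.0354·2260000 = −80004
  condensate cools 100→T: 0.0354·4180·(T − 100) = 147.97(T − 100)
  original water: 1676.2(T − 38.9)
1824.2 T = 80004 + 14797 + 65203 = 160005
T ≈ 87.71 °C, under the boiling point, so the assumption holds.

T_f ≈ 87.7 °C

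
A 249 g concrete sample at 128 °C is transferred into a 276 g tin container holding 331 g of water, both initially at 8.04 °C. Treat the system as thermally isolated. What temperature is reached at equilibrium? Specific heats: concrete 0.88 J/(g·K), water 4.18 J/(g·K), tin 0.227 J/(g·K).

Energy conservation, ΣQ = 0:
249·0.88·(T − 128) + 331·4.18·(T − 8.04) + 276·0.227·(T − 8.04) = 0
219.12(T − 128) + 1383.6(T − 8.04) + 62.65(T − 8.04) = 0
1665.4 T = 39675
T ≈ 23.82 °C

T_f ≈ 23.8 °C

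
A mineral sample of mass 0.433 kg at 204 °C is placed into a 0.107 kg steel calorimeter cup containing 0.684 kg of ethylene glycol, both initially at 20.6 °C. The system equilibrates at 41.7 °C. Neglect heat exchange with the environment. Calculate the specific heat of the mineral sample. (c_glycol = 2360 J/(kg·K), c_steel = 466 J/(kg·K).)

c ≈ 500 J/(kg·K)

Setting the total heat transfer to zero:
0.433·c·(41.7 − 204) + 0.684·2360·(41.7 − 20.6) + 0.107·466·(41.7 − 20.6) = 0
-70.28 c = -35113
c = -35113/-70.28 ≈ 499.6 J/(kg·K)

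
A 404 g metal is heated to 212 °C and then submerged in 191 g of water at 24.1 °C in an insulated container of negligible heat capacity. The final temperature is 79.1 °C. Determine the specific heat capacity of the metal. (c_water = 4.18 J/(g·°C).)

Setting the total heat transfer to zero:
404×c×(79.1 − 212) + 191×4.18×(79.1 − 24.1) = 0
-53692 c = -43911
c = -43911/-53692 ≈ 0.8178 J/(g·°C)

c ≈ 0.818 J/(g·°C)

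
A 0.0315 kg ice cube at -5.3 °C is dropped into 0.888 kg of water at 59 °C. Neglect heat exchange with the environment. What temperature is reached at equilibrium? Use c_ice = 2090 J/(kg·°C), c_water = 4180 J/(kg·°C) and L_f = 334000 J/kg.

T_f ≈ 54.2 °C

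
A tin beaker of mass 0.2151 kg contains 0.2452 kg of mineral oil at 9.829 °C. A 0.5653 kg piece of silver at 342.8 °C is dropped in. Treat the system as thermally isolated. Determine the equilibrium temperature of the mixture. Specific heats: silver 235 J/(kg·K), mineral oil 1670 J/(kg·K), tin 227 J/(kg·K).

T_f ≈ 84.7 °C

Let T be the final temperature. ΣQ_i = 0:
0.5653·235·(T − 342.8) + 0.2452·1670·(T − 9.829) + 0.2151·227·(T − 9.829) = 0
591.16 T = 50044
T = 50044/591.16 ≈ 84.65 °C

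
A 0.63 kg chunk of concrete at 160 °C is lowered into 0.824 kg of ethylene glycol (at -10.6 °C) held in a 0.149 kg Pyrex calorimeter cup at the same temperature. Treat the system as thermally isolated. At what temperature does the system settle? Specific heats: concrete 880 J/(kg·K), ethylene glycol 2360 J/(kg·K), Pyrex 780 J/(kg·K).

Net heat exchanged in the isolated system is zero:
0.63*880*(T − 160) + 0.824*2360*(T − (-10.6)) + 0.149*780*(T − (-10.6)) = 0
(554.4 + 1944.6 + 116.22) T = 554.4*160 + 1944.6*(-10.6) + 116.22*(-10.6)
T = 66859/2615.3 ≈ 25.56 °C

T_f ≈ 25.6 °C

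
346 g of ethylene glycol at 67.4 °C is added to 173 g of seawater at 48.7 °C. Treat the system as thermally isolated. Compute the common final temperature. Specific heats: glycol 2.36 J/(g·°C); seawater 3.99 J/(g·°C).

T_f ≈ 58.8 °C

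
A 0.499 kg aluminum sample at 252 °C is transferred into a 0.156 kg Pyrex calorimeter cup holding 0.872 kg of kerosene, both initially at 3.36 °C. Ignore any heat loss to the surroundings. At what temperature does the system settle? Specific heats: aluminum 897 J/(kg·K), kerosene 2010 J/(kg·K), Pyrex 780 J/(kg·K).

T_f ≈ 51.3 °C

T_f = Σ m_i c_i T_i / Σ m_i c_i:
T_f = (447.6·252 + 1752.7·3.36 + 121.68·3.36) / (447.6 + 1752.7 + 121.68)
    = 119094 / 2322 ≈ 51.29 °C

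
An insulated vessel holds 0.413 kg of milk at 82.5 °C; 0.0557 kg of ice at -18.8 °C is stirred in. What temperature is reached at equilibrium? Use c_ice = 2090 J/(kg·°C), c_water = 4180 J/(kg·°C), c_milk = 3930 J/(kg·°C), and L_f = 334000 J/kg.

Net heat exchanged in the isolated system is zero:
ice -18.8→0 °C: 0.0557×2090×18.8 = 2188.6
  fusion: m_ice L_f = 0.0557×334000 = 18604
  warm the meltwater: 232.83 T
  milk cools: 0.413×3930×(T − 82.5) = 1623.1(T − 82.5)
1855.9 T = 133905 − 20792 = 113113
T ≈ 60.95 °C — above 0 °C, consistent with complete melting.

T_f ≈ 60.9 °C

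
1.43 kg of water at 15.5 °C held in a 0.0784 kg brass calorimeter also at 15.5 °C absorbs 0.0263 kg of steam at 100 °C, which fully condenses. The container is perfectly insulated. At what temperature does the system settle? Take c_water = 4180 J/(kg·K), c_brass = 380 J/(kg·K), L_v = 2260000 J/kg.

T_f ≈ 26.7 °C

Sum of m c ΔT and latent-heat terms is zero:
steam→water at 100 °C releases m L_v = 0.0263·2260000 = 59438; condensed water 100 °C→T: 109.93(T − 100); water warms: 1.43·4180·(T − 15.5) = 5977.4(T − 15.5); cup: 29.79(T − 15.5)
6117.1 T = 59438 + 10993 + 93111 = 163543
T ≈ 26.74 °C — below 100 °C, confirming all the steam condensed.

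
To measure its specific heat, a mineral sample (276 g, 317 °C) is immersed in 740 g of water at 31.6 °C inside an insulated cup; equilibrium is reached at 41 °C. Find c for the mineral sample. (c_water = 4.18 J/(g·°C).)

c ≈ 0.382 J/(g·°C)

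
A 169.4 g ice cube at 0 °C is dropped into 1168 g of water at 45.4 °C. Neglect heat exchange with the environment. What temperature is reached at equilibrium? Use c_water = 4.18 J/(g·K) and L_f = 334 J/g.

Heat gained plus heat lost sum to zero:
latent heat to melt: 169.4·334 = 56580; warm the meltwater: 708.09 T; water cools: 1168·4.18·(T − 45.4) = 4882.2(T − 45.4)
5590.3 T = 221654 − 56580 = 165074
T ≈ 29.53 °C. Since T > 0 °C, the all-ice-melts assumption holds.

T_f ≈ 29.5 °C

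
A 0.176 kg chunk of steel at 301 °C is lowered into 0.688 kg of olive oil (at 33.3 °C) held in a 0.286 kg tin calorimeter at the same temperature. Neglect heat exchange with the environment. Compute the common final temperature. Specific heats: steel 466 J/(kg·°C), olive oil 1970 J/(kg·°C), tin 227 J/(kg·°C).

T_f = Σ m_i c_i T_i / Σ m_i c_i:
T_f = (82.02·301 + 1355.4·33.3 + 64.92·33.3) / (82.02 + 1355.4 + 64.92)
    = 71982 / 1502.3 ≈ 47.91 °C

T_f ≈ 47.9 °C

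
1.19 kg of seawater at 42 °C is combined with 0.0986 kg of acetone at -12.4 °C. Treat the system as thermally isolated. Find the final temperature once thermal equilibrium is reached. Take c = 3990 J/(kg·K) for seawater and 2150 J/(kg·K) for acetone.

T_f = Σ m_i c_i T_i / Σ m_i c_i:
T_f = (4748.1*42 + 211.99*(-12.4)) / (4748.1 + 211.99)
    = 196792 / 4960.1 ≈ 39.67 °C

T_f ≈ 39.7 °C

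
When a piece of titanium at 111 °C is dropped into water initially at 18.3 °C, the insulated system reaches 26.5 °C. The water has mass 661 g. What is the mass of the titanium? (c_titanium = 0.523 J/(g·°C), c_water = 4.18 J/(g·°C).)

Net heat exchanged in the isolated system is zero:
m×0.523×(26.5 − 111) + 661×4.18×(26.5 − 18.3) = 0
-44.19 m = -22656
m = -22656/-44.19 ≈ 512.7 g

m ≈ 513 g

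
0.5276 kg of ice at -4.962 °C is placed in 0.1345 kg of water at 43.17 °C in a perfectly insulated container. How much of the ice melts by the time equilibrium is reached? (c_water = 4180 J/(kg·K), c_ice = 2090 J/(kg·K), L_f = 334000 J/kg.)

m_melted ≈ 0.0563 kg

Water can give up m c ΔT = 0.1345·4180·43.17 = 24271 J before reaching 0 °C.
Warming the ice to 0 °C takes 0.5276·2090·4.962 = 5471.5 J, leaving 18799 J for melting.
Melting all 0.5276 kg of ice would need 0.5276·334000 = 176218 J.
Since 18799 < 176218 J, not all the ice melts; equilibrium is at 0 °C.
m_melt = 18799 / L_f = 0.05628 kg.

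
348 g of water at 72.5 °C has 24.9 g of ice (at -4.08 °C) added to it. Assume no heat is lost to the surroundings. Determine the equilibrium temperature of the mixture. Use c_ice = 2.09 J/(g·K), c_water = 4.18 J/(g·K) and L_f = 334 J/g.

Energy balance with sensible and latent terms:
ice -4.08→0 °C: 24.9·2.09·4.08 = 212.33
  melt ice: 24.9·334 = 8316.6
  warm the meltwater: 104.08 T
  water: 1454.6(T − 72.5)
1558.7 T = 105461 − 8528.9 = 96932
T ≈ 62.19 °C — above 0 °C, consistent with complete melting.

T_f ≈ 62.2 °C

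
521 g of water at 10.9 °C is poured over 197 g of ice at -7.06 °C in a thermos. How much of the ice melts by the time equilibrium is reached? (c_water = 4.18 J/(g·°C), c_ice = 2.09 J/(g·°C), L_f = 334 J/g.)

m_melted ≈ 62.4 g

Cooling the water to 0 °C releases 521×4.18×10.9 = 23738 J.
Warming the ice to 0 °C takes 197×2.09×7.06 = 2906.8 J, leaving 20831 J for melting.
Fully melting the ice requires m_ice L_f = 197×334 = 65798 J.
That's not enough to melt it all — equilibrium is at 0 °C with ice remaining.
m_melted×334 = 20831  ⇒  m_melted ≈ 62.37 g.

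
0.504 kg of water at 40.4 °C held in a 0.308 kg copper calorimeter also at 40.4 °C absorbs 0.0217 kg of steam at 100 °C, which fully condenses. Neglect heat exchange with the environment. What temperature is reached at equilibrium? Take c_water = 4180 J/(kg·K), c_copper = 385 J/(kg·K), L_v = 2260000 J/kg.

T_f ≈ 63.9 °C

Conservation of energy gives ΣQ = 0:
condense steam: −0.0217×2260000 = −49042; condensed water 100 °C→T: 90.71(T − 100); water warms: 0.504×4180×(T − 40.4) = 2106.7(T − 40.4); copper cup: 0.308×385×(T − 40.4) = 118.58(T − 40.4)
2316 T = 49042 + 9070.6 + 89902 = 148015
T ≈ 63.91 °C, under the boiling point, so the assumption holds.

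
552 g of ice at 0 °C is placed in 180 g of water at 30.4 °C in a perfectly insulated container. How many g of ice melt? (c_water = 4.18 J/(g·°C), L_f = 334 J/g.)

Water can give up m c ΔT = 180×4.18×30.4 = 22873 J before reaching 0 °C.
Melting all 552 g of ice would need 552×334 = 184368 J.
Since 22873 < 184368 J, not all the ice melts; equilibrium is at 0 °C.
m_melted×334 = 22873  ⇒  m_melted ≈ 68.48 g.

m_melted ≈ 68.5 g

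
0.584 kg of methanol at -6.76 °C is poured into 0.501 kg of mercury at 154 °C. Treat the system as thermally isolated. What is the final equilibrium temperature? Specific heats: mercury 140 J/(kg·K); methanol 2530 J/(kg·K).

Heat lost by the mercury equals heat gained by the methanol:
0.501·140·(154 − T) = 0.584·2530·(T − (-6.76))
70.14(154 − T) = 1477.5(T − (-6.76))
1547.7 T = 813.52  ⇒  T ≈ 0.53 °C

T_f ≈ 0.5 °C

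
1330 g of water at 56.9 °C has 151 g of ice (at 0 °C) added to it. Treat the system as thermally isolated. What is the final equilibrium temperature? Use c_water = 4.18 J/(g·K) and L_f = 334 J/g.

Sum of m c ΔT and latent-heat terms is zero:
melt ice: 151·334 = 50434; warm the meltwater: 631.18 T; water: 5559.4(T − 56.9)
6190.6 T = 316330 − 50434 = 265896
T ≈ 42.95 °C — above 0 °C, consistent with complete melting.

T_f ≈ 43.0 °C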